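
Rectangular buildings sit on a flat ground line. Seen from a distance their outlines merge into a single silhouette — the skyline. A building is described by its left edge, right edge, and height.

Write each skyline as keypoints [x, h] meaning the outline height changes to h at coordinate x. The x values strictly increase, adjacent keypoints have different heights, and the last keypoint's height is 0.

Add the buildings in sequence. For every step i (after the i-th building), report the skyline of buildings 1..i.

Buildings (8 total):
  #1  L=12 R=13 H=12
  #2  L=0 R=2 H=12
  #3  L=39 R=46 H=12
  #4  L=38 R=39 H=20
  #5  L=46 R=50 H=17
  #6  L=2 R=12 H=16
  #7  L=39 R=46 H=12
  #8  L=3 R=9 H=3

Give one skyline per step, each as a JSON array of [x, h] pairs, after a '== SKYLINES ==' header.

== SKYLINES ==
[[12,12],[13,0]]
[[0,12],[2,0],[12,12],[13,0]]
[[0,12],[2,0],[12,12],[13,0],[39,12],[46,0]]
[[0,12],[2,0],[12,12],[13,0],[38,20],[39,12],[46,0]]
[[0,12],[2,0],[12,12],[13,0],[38,20],[39,12],[46,17],[50,0]]
[[0,12],[2,16],[12,12],[13,0],[38,20],[39,12],[46,17],[50,0]]
[[0,12],[2,16],[12,12],[13,0],[38,20],[39,12],[46,17],[50,0]]
[[0,12],[2,16],[12,12],[13,0],[38,20],[39,12],[46,17],[50,0]]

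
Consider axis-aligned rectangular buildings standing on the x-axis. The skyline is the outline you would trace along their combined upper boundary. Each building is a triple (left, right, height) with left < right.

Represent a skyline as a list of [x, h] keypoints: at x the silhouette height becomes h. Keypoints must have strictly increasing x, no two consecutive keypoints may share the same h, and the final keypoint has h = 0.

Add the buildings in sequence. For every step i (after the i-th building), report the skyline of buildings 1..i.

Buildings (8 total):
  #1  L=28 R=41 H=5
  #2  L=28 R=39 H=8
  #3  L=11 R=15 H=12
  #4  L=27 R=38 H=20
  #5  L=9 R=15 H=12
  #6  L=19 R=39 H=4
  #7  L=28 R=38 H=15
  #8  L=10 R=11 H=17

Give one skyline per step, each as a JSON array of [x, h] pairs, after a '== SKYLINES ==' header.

== SKYLINES ==
[[28,5],[41,0]]
[[28,8],[39,5],[41,0]]
[[11,12],[15,0],[28,8],[39,5],[41,0]]
[[11,12],[15,0],[27,20],[38,8],[39,5],[41,0]]
[[9,12],[15,0],[27,20],[38,8],[39,5],[41,0]]
[[9,12],[15,0],[19,4],[27,20],[38,8],[39,5],[41,0]]
[[9,12],[15,0],[19,4],[27,20],[38,8],[39,5],[41,0]]
[[9,12],[10,17],[11,12],[15,0],[19,4],[27,20],[38,8],[39,5],[41,0]]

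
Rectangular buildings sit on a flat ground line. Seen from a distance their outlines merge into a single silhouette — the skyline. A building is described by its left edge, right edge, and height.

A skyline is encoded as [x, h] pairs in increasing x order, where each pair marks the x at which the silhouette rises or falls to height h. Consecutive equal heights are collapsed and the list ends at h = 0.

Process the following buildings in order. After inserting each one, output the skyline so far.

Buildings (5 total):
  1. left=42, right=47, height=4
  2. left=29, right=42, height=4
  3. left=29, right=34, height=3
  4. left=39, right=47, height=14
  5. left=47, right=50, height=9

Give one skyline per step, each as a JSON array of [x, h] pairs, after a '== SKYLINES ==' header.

== SKYLINES ==
[[42,4],[47,0]]
[[29,4],[47,0]]
[[29,4],[47,0]]
[[29,4],[39,14],[47,0]]
[[29,4],[39,14],[47,9],[50,0]]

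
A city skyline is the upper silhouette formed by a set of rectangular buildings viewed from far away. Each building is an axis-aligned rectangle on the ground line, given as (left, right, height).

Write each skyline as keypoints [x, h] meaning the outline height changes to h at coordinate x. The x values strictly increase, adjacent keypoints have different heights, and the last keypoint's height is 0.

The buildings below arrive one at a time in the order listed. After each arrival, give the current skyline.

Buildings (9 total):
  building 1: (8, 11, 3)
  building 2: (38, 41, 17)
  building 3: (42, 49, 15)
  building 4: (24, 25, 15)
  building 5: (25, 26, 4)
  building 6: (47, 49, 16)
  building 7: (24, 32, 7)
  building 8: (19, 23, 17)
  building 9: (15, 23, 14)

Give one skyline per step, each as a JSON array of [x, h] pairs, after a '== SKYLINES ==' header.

== SKYLINES ==
[[8,3],[11,0]]
[[8,3],[11,0],[38,17],[41,0]]
[[8,3],[11,0],[38,17],[41,0],[42,15],[49,0]]
[[8,3],[11,0],[24,15],[25,0],[38,17],[41,0],[42,15],[49,0]]
[[8,3],[11,0],[24,15],[25,4],[26,0],[38,17],[41,0],[42,15],[49,0]]
[[8,3],[11,0],[24,15],[25,4],[26,0],[38,17],[41,0],[42,15],[47,16],[49,0]]
[[8,3],[11,0],[24,15],[25,7],[32,0],[38,17],[41,0],[42,15],[47,16],[49,0]]
[[8,3],[11,0],[19,17],[23,0],[24,15],[25,7],[32,0],[38,17],[41,0],[42,15],[47,16],[49,0]]
[[8,3],[11,0],[15,14],[19,17],[23,0],[24,15],[25,7],[32,0],[38,17],[41,0],[42,15],[47,16],[49,0]]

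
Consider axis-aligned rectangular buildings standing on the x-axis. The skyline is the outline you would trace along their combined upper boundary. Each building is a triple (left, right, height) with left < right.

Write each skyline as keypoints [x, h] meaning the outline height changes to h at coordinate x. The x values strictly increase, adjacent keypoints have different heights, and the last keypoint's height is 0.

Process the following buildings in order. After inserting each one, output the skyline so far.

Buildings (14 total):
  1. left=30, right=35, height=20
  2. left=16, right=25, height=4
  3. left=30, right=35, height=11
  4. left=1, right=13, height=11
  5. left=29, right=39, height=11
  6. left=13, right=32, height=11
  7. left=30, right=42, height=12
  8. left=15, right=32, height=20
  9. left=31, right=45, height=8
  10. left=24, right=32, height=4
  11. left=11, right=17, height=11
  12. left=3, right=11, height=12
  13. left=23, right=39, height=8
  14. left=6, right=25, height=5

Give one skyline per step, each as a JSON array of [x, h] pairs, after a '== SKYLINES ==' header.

== SKYLINES ==
[[30,20],[35,0]]
[[16,4],[25,0],[30,20],[35,0]]
[[16,4],[25,0],[30,20],[35,0]]
[[1,11],[13,0],[16,4],[25,0],[30,20],[35,0]]
[[1,11],[13,0],[16,4],[25,0],[29,11],[30,20],[35,11],[39,0]]
[[1,11],[30,20],[35,11],[39,0]]
[[1,11],[30,20],[35,12],[42,0]]
[[1,11],[15,20],[35,12],[42,0]]
[[1,11],[15,20],[35,12],[42,8],[45,0]]
[[1,11],[15,20],[35,12],[42,8],[45,0]]
[[1,11],[15,20],[35,12],[42,8],[45,0]]
[[1,11],[3,12],[11,11],[15,20],[35,12],[42,8],[45,0]]
[[1,11],[3,12],[11,11],[15,20],[35,12],[42,8],[45,0]]
[[1,11],[3,12],[11,11],[15,20],[35,12],[42,8],[45,0]]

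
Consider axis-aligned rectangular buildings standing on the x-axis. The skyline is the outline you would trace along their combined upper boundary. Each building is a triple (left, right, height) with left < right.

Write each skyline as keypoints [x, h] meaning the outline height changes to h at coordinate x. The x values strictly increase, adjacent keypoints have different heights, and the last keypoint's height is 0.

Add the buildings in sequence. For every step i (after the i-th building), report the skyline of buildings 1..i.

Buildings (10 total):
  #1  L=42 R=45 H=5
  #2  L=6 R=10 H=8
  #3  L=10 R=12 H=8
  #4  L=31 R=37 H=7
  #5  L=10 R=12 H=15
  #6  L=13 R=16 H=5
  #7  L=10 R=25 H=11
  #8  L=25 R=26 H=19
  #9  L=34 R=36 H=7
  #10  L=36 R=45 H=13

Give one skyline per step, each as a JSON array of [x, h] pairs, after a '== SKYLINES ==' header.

== SKYLINES ==
[[42,5],[45,0]]
[[6,8],[10,0],[42,5],[45,0]]
[[6,8],[12,0],[42,5],[45,0]]
[[6,8],[12,0],[31,7],[37,0],[42,5],[45,0]]
[[6,8],[10,15],[12,0],[31,7],[37,0],[42,5],[45,0]]
[[6,8],[10,15],[12,0],[13,5],[16,0],[31,7],[37,0],[42,5],[45,0]]
[[6,8],[10,15],[12,11],[25,0],[31,7],[37,0],[42,5],[45,0]]
[[6,8],[10,15],[12,11],[25,19],[26,0],[31,7],[37,0],[42,5],[45,0]]
[[6,8],[10,15],[12,11],[25,19],[26,0],[31,7],[37,0],[42,5],[45,0]]
[[6,8],[10,15],[12,11],[25,19],[26,0],[31,7],[36,13],[45,0]]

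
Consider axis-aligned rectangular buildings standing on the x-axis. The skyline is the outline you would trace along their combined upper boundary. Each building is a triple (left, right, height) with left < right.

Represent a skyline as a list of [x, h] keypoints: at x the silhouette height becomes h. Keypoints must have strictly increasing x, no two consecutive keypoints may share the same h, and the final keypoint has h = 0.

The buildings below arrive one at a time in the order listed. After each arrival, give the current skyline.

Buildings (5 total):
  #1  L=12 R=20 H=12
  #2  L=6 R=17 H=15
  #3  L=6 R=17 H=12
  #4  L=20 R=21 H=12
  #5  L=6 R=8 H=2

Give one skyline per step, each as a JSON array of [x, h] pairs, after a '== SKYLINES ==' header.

== SKYLINES ==
[[12,12],[20,0]]
[[6,15],[17,12],[20,0]]
[[6,15],[17,12],[20,0]]
[[6,15],[17,12],[21,0]]
[[6,15],[17,12],[21,0]]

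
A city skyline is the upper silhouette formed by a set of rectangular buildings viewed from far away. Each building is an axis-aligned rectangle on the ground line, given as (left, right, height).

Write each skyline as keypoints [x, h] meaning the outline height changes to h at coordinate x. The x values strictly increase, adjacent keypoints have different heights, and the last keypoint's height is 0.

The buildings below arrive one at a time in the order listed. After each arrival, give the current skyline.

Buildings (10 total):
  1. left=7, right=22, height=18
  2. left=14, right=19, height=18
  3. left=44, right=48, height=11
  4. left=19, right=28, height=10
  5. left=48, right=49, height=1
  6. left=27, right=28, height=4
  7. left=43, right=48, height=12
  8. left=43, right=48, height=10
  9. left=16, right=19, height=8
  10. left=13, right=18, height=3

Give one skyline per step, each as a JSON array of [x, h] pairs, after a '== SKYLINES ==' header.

== SKYLINES ==
[[7,18],[22,0]]
[[7,18],[22,0]]
[[7,18],[22,0],[44,11],[48,0]]
[[7,18],[22,10],[28,0],[44,11],[48,0]]
[[7,18],[22,10],[28,0],[44,11],[48,1],[49,0]]
[[7,18],[22,10],[28,0],[44,11],[48,1],[49,0]]
[[7,18],[22,10],[28,0],[43,12],[48,1],[49,0]]
[[7,18],[22,10],[28,0],[43,12],[48,1],[49,0]]
[[7,18],[22,10],[28,0],[43,12],[48,1],[49,0]]
[[7,18],[22,10],[28,0],[43,12],[48,1],[49,0]]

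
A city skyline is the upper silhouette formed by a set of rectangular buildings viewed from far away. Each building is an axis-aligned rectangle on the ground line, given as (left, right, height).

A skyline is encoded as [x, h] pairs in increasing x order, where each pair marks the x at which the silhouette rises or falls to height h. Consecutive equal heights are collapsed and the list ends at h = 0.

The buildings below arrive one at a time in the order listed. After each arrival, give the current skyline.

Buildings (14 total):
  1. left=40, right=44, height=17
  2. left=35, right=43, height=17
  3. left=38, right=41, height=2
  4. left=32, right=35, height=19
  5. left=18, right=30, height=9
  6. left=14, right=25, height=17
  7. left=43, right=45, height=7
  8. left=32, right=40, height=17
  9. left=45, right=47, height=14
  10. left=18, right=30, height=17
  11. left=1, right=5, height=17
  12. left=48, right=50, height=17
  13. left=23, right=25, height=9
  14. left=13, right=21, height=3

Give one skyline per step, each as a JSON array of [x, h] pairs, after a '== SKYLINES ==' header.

== SKYLINES ==
[[40,17],[44,0]]
[[35,17],[44,0]]
[[35,17],[44,0]]
[[32,19],[35,17],[44,0]]
[[18,9],[30,0],[32,19],[35,17],[44,0]]
[[14,17],[25,9],[30,0],[32,19],[35,17],[44,0]]
[[14,17],[25,9],[30,0],[32,19],[35,17],[44,7],[45,0]]
[[14,17],[25,9],[30,0],[32,19],[35,17],[44,7],[45,0]]
[[14,17],[25,9],[30,0],[32,19],[35,17],[44,7],[45,14],[47,0]]
[[14,17],[30,0],[32,19],[35,17],[44,7],[45,14],[47,0]]
[[1,17],[5,0],[14,17],[30,0],[32,19],[35,17],[44,7],[45,14],[47,0]]
[[1,17],[5,0],[14,17],[30,0],[32,19],[35,17],[44,7],[45,14],[47,0],[48,17],[50,0]]
[[1,17],[5,0],[14,17],[30,0],[32,19],[35,17],[44,7],[45,14],[47,0],[48,17],[50,0]]
[[1,17],[5,0],[13,3],[14,17],[30,0],[32,19],[35,17],[44,7],[45,14],[47,0],[48,17],[50,0]]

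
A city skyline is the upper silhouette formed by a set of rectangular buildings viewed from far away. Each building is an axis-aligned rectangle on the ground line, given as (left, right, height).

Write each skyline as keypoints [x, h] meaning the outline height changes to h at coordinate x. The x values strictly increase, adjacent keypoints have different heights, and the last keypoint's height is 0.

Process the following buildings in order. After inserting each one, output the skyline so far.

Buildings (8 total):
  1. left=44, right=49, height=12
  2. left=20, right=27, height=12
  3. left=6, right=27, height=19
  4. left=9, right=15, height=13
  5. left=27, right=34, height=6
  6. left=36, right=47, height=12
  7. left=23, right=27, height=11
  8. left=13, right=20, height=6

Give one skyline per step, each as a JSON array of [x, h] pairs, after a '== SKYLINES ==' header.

== SKYLINES ==
[[44,12],[49,0]]
[[20,12],[27,0],[44,12],[49,0]]
[[6,19],[27,0],[44,12],[49,0]]
[[6,19],[27,0],[44,12],[49,0]]
[[6,19],[27,6],[34,0],[44,12],[49,0]]
[[6,19],[27,6],[34,0],[36,12],[49,0]]
[[6,19],[27,6],[34,0],[36,12],[49,0]]
[[6,19],[27,6],[34,0],[36,12],[49,0]]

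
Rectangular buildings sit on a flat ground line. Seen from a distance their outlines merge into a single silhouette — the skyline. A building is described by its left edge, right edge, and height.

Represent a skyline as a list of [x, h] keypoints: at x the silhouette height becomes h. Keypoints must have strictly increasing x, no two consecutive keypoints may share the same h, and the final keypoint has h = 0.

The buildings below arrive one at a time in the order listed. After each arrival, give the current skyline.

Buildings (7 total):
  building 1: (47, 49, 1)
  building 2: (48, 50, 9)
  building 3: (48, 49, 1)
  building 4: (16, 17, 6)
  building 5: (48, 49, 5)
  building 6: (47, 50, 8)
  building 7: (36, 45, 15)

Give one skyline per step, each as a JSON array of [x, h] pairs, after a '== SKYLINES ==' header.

== SKYLINES ==
[[47,1],[49,0]]
[[47,1],[48,9],[50,0]]
[[47,1],[48,9],[50,0]]
[[16,6],[17,0],[47,1],[48,9],[50,0]]
[[16,6],[17,0],[47,1],[48,9],[50,0]]
[[16,6],[17,0],[47,8],[48,9],[50,0]]
[[16,6],[17,0],[36,15],[45,0],[47,8],[48,9],[50,0]]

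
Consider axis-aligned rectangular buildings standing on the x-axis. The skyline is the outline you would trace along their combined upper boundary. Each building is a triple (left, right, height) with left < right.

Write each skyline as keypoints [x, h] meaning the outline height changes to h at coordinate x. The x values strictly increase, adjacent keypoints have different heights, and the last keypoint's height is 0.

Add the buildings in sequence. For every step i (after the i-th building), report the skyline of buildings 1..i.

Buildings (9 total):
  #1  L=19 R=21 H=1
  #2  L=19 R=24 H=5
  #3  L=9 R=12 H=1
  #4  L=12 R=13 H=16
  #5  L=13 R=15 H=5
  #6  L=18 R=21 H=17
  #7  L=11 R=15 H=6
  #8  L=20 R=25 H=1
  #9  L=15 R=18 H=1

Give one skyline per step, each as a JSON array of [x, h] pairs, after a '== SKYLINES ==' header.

== SKYLINES ==
[[19,1],[21,0]]
[[19,5],[24,0]]
[[9,1],[12,0],[19,5],[24,0]]
[[9,1],[12,16],[13,0],[19,5],[24,0]]
[[9,1],[12,16],[13,5],[15,0],[19,5],[24,0]]
[[9,1],[12,16],[13,5],[15,0],[18,17],[21,5],[24,0]]
[[9,1],[11,6],[12,16],[13,6],[15,0],[18,17],[21,5],[24,0]]
[[9,1],[11,6],[12,16],[13,6],[15,0],[18,17],[21,5],[24,1],[25,0]]
[[9,1],[11,6],[12,16],[13,6],[15,1],[18,17],[21,5],[24,1],[25,0]]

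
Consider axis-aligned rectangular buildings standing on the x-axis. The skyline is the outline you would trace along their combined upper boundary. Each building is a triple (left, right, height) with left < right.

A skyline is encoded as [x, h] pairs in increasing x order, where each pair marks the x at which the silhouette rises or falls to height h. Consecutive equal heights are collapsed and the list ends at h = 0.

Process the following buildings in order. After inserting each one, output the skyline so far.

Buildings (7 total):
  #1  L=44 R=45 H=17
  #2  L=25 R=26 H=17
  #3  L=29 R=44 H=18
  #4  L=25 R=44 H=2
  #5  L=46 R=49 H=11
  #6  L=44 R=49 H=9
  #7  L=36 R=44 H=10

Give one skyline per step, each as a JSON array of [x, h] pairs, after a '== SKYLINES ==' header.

== SKYLINES ==
[[44,17],[45,0]]
[[25,17],[26,0],[44,17],[45,0]]
[[25,17],[26,0],[29,18],[44,17],[45,0]]
[[25,17],[26,2],[29,18],[44,17],[45,0]]
[[25,17],[26,2],[29,18],[44,17],[45,0],[46,11],[49,0]]
[[25,17],[26,2],[29,18],[44,17],[45,9],[46,11],[49,0]]
[[25,17],[26,2],[29,18],[44,17],[45,9],[46,11],[49,0]]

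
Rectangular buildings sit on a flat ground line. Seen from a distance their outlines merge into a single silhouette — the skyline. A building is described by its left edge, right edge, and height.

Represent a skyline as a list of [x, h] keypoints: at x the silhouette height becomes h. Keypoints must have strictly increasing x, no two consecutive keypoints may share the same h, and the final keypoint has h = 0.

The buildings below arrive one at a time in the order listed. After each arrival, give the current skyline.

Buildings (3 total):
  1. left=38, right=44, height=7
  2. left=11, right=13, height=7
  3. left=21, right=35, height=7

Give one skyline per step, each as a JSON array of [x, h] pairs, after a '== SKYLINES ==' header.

== SKYLINES ==
[[38,7],[44,0]]
[[11,7],[13,0],[38,7],[44,0]]
[[11,7],[13,0],[21,7],[35,0],[38,7],[44,0]]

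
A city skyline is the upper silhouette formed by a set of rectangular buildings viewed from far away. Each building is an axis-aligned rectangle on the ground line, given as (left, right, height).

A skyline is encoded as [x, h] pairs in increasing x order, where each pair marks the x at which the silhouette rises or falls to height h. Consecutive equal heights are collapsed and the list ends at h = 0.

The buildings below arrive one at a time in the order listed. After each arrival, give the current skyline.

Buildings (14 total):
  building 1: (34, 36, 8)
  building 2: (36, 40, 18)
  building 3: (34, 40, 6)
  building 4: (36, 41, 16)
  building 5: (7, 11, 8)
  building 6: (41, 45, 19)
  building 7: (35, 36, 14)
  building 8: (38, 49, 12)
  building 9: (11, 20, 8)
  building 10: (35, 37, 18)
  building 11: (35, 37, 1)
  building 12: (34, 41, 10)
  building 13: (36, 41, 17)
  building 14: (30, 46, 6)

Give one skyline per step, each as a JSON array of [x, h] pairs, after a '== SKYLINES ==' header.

== SKYLINES ==
[[34,8],[36,0]]
[[34,8],[36,18],[40,0]]
[[34,8],[36,18],[40,0]]
[[34,8],[36,18],[40,16],[41,0]]
[[7,8],[11,0],[34,8],[36,18],[40,16],[41,0]]
[[7,8],[11,0],[34,8],[36,18],[40,16],[41,19],[45,0]]
[[7,8],[11,0],[34,8],[35,14],[36,18],[40,16],[41,19],[45,0]]
[[7,8],[11,0],[34,8],[35,14],[36,18],[40,16],[41,19],[45,12],[49,0]]
[[7,8],[20,0],[34,8],[35,14],[36,18],[40,16],[41,19],[45,12],[49,0]]
[[7,8],[20,0],[34,8],[35,18],[40,16],[41,19],[45,12],[49,0]]
[[7,8],[20,0],[34,8],[35,18],[40,16],[41,19],[45,12],[49,0]]
[[7,8],[20,0],[34,10],[35,18],[40,16],[41,19],[45,12],[49,0]]
[[7,8],[20,0],[34,10],[35,18],[40,17],[41,19],[45,12],[49,0]]
[[7,8],[20,0],[30,6],[34,10],[35,18],[40,17],[41,19],[45,12],[49,0]]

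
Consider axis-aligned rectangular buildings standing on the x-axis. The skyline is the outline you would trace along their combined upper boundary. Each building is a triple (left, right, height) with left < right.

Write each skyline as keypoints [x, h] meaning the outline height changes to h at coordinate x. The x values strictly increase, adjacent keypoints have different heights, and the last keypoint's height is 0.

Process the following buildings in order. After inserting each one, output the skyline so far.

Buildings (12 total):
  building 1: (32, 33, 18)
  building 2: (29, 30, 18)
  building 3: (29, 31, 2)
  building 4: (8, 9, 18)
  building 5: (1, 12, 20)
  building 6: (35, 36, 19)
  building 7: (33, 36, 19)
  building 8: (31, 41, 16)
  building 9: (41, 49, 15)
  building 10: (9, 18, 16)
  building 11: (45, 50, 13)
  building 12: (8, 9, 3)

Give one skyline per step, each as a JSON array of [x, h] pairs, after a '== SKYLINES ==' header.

== SKYLINES ==
[[32,18],[33,0]]
[[29,18],[30,0],[32,18],[33,0]]
[[29,18],[30,2],[31,0],[32,18],[33,0]]
[[8,18],[9,0],[29,18],[30,2],[31,0],[32,18],[33,0]]
[[1,20],[12,0],[29,18],[30,2],[31,0],[32,18],[33,0]]
[[1,20],[12,0],[29,18],[30,2],[31,0],[32,18],[33,0],[35,19],[36,0]]
[[1,20],[12,0],[29,18],[30,2],[31,0],[32,18],[33,19],[36,0]]
[[1,20],[12,0],[29,18],[30,2],[31,16],[32,18],[33,19],[36,16],[41,0]]
[[1,20],[12,0],[29,18],[30,2],[31,16],[32,18],[33,19],[36,16],[41,15],[49,0]]
[[1,20],[12,16],[18,0],[29,18],[30,2],[31,16],[32,18],[33,19],[36,16],[41,15],[49,0]]
[[1,20],[12,16],[18,0],[29,18],[30,2],[31,16],[32,18],[33,19],[36,16],[41,15],[49,13],[50,0]]
[[1,20],[12,16],[18,0],[29,18],[30,2],[31,16],[32,18],[33,19],[36,16],[41,15],[49,13],[50,0]]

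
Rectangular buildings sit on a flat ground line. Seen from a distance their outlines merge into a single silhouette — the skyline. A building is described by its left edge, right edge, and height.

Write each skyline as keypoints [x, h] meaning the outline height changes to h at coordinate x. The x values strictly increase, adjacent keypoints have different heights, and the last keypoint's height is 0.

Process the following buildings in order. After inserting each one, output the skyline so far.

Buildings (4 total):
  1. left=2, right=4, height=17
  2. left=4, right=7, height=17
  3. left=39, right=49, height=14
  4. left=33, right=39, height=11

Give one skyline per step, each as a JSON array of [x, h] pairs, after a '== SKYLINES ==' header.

== SKYLINES ==
[[2,17],[4,0]]
[[2,17],[7,0]]
[[2,17],[7,0],[39,14],[49,0]]
[[2,17],[7,0],[33,11],[39,14],[49,0]]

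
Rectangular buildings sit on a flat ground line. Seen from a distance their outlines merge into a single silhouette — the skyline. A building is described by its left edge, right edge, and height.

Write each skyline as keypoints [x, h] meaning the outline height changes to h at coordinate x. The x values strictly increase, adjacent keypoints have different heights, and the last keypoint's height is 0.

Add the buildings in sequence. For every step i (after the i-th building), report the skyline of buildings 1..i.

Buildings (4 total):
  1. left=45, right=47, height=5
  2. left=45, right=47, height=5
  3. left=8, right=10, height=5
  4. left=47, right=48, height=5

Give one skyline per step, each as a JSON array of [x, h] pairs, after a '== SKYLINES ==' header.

== SKYLINES ==
[[45,5],[47,0]]
[[45,5],[47,0]]
[[8,5],[10,0],[45,5],[47,0]]
[[8,5],[10,0],[45,5],[48,0]]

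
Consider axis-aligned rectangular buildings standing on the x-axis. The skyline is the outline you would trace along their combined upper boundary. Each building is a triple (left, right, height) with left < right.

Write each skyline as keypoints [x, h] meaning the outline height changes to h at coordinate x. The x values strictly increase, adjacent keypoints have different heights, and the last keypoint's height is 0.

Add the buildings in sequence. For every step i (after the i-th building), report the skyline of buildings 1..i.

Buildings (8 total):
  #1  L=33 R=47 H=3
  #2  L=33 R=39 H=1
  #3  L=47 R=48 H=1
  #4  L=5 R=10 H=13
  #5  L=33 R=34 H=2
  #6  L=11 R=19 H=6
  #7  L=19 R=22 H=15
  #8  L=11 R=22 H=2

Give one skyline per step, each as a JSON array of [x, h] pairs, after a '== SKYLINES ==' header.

== SKYLINES ==
[[33,3],[47,0]]
[[33,3],[47,0]]
[[33,3],[47,1],[48,0]]
[[5,13],[10,0],[33,3],[47,1],[48,0]]
[[5,13],[10,0],[33,3],[47,1],[48,0]]
[[5,13],[10,0],[11,6],[19,0],[33,3],[47,1],[48,0]]
[[5,13],[10,0],[11,6],[19,15],[22,0],[33,3],[47,1],[48,0]]
[[5,13],[10,0],[11,6],[19,15],[22,0],[33,3],[47,1],[48,0]]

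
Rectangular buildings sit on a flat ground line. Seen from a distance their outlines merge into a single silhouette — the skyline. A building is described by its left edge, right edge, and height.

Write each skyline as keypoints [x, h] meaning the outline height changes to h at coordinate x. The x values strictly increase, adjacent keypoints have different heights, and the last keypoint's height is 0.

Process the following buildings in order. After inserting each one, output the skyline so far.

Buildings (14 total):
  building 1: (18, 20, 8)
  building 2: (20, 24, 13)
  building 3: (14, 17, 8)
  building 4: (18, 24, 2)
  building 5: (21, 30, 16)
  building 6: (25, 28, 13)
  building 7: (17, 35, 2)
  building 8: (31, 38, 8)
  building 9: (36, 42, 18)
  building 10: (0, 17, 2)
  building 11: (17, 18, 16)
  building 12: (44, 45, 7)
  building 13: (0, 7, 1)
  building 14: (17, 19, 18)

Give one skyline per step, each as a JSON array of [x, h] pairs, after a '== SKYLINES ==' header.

== SKYLINES ==
[[18,8],[20,0]]
[[18,8],[20,13],[24,0]]
[[14,8],[17,0],[18,8],[20,13],[24,0]]
[[14,8],[17,0],[18,8],[20,13],[24,0]]
[[14,8],[17,0],[18,8],[20,13],[21,16],[30,0]]
[[14,8],[17,0],[18,8],[20,13],[21,16],[30,0]]
[[14,8],[17,2],[18,8],[20,13],[21,16],[30,2],[35,0]]
[[14,8],[17,2],[18,8],[20,13],[21,16],[30,2],[31,8],[38,0]]
[[14,8],[17,2],[18,8],[20,13],[21,16],[30,2],[31,8],[36,18],[42,0]]
[[0,2],[14,8],[17,2],[18,8],[20,13],[21,16],[30,2],[31,8],[36,18],[42,0]]
[[0,2],[14,8],[17,16],[18,8],[20,13],[21,16],[30,2],[31,8],[36,18],[42,0]]
[[0,2],[14,8],[17,16],[18,8],[20,13],[21,16],[30,2],[31,8],[36,18],[42,0],[44,7],[45,0]]
[[0,2],[14,8],[17,16],[18,8],[20,13],[21,16],[30,2],[31,8],[36,18],[42,0],[44,7],[45,0]]
[[0,2],[14,8],[17,18],[19,8],[20,13],[21,16],[30,2],[31,8],[36,18],[42,0],[44,7],[45,0]]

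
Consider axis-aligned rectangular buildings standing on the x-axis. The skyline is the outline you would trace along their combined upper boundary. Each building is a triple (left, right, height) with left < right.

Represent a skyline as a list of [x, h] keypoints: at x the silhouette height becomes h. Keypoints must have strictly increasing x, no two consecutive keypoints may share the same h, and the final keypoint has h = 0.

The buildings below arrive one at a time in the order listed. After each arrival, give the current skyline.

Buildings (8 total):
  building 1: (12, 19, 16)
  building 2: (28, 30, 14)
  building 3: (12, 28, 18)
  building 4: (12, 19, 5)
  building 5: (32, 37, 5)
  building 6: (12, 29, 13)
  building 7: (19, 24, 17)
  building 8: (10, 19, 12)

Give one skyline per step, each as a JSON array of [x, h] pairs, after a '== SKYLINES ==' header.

== SKYLINES ==
[[12,16],[19,0]]
[[12,16],[19,0],[28,14],[30,0]]
[[12,18],[28,14],[30,0]]
[[12,18],[28,14],[30,0]]
[[12,18],[28,14],[30,0],[32,5],[37,0]]
[[12,18],[28,14],[30,0],[32,5],[37,0]]
[[12,18],[28,14],[30,0],[32,5],[37,0]]
[[10,12],[12,18],[28,14],[30,0],[32,5],[37,0]]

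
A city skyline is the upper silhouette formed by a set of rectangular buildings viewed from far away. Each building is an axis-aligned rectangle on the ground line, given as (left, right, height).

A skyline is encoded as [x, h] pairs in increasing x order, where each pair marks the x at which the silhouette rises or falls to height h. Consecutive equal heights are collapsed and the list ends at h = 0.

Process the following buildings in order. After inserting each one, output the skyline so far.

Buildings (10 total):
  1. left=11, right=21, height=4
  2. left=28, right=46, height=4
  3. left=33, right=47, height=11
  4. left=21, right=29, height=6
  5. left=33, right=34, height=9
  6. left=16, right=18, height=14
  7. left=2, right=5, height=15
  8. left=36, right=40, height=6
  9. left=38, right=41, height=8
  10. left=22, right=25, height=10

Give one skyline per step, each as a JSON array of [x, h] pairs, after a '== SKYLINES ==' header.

== SKYLINES ==
[[11,4],[21,0]]
[[11,4],[21,0],[28,4],[46,0]]
[[11,4],[21,0],[28,4],[33,11],[47,0]]
[[11,4],[21,6],[29,4],[33,11],[47,0]]
[[11,4],[21,6],[29,4],[33,11],[47,0]]
[[11,4],[16,14],[18,4],[21,6],[29,4],[33,11],[47,0]]
[[2,15],[5,0],[11,4],[16,14],[18,4],[21,6],[29,4],[33,11],[47,0]]
[[2,15],[5,0],[11,4],[16,14],[18,4],[21,6],[29,4],[33,11],[47,0]]
[[2,15],[5,0],[11,4],[16,14],[18,4],[21,6],[29,4],[33,11],[47,0]]
[[2,15],[5,0],[11,4],[16,14],[18,4],[21,6],[22,10],[25,6],[29,4],[33,11],[47,0]]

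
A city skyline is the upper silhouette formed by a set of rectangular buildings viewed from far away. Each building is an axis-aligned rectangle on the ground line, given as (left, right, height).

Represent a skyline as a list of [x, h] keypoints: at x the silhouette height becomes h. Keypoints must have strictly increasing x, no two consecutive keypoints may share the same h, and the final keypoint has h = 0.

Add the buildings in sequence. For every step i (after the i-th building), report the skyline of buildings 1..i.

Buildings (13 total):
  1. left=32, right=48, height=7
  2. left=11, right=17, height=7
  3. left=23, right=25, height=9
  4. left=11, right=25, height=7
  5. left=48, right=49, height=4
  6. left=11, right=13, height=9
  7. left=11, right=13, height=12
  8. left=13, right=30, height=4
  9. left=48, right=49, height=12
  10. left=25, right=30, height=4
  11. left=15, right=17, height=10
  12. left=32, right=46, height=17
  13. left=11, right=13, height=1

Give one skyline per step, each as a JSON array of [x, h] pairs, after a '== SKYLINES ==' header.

== SKYLINES ==
[[32,7],[48,0]]
[[11,7],[17,0],[32,7],[48,0]]
[[11,7],[17,0],[23,9],[25,0],[32,7],[48,0]]
[[11,7],[23,9],[25,0],[32,7],[48,0]]
[[11,7],[23,9],[25,0],[32,7],[48,4],[49,0]]
[[11,9],[13,7],[23,9],[25,0],[32,7],[48,4],[49,0]]
[[11,12],[13,7],[23,9],[25,0],[32,7],[48,4],[49,0]]
[[11,12],[13,7],[23,9],[25,4],[30,0],[32,7],[48,4],[49,0]]
[[11,12],[13,7],[23,9],[25,4],[30,0],[32,7],[48,12],[49,0]]
[[11,12],[13,7],[23,9],[25,4],[30,0],[32,7],[48,12],[49,0]]
[[11,12],[13,7],[15,10],[17,7],[23,9],[25,4],[30,0],[32,7],[48,12],[49,0]]
[[11,12],[13,7],[15,10],[17,7],[23,9],[25,4],[30,0],[32,17],[46,7],[48,12],[49,0]]
[[11,12],[13,7],[15,10],[17,7],[23,9],[25,4],[30,0],[32,17],[46,7],[48,12],[49,0]]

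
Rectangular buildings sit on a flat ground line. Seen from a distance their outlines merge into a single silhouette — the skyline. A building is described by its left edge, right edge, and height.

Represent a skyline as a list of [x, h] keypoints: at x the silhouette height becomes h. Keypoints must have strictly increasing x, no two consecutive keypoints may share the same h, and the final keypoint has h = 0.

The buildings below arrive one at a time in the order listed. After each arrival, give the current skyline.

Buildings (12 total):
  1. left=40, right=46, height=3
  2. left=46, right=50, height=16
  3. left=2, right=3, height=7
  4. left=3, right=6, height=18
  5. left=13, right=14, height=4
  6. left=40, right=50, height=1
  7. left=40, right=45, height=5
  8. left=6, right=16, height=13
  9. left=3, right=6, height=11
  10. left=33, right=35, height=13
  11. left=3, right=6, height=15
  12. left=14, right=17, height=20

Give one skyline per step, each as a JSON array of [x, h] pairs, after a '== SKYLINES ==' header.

== SKYLINES ==
[[40,3],[46,0]]
[[40,3],[46,16],[50,0]]
[[2,7],[3,0],[40,3],[46,16],[50,0]]
[[2,7],[3,18],[6,0],[40,3],[46,16],[50,0]]
[[2,7],[3,18],[6,0],[13,4],[14,0],[40,3],[46,16],[50,0]]
[[2,7],[3,18],[6,0],[13,4],[14,0],[40,3],[46,16],[50,0]]
[[2,7],[3,18],[6,0],[13,4],[14,0],[40,5],[45,3],[46,16],[50,0]]
[[2,7],[3,18],[6,13],[16,0],[40,5],[45,3],[46,16],[50,0]]
[[2,7],[3,18],[6,13],[16,0],[40,5],[45,3],[46,16],[50,0]]
[[2,7],[3,18],[6,13],[16,0],[33,13],[35,0],[40,5],[45,3],[46,16],[50,0]]
[[2,7],[3,18],[6,13],[16,0],[33,13],[35,0],[40,5],[45,3],[46,16],[50,0]]
[[2,7],[3,18],[6,13],[14,20],[17,0],[33,13],[35,0],[40,5],[45,3],[46,16],[50,0]]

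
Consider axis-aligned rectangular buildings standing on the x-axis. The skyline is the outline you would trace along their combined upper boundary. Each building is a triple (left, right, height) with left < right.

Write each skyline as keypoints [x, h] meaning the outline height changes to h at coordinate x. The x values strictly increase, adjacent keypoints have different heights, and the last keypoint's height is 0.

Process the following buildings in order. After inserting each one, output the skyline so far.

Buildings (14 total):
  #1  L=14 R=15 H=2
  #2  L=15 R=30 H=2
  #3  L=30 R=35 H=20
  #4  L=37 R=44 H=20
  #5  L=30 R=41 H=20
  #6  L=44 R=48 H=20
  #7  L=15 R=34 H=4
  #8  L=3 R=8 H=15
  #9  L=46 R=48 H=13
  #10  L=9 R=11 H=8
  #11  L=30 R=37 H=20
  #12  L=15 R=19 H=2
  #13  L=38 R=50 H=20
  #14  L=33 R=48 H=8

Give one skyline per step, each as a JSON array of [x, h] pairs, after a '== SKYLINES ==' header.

== SKYLINES ==
[[14,2],[15,0]]
[[14,2],[30,0]]
[[14,2],[30,20],[35,0]]
[[14,2],[30,20],[35,0],[37,20],[44,0]]
[[14,2],[30,20],[44,0]]
[[14,2],[30,20],[48,0]]
[[14,2],[15,4],[30,20],[48,0]]
[[3,15],[8,0],[14,2],[15,4],[30,20],[48,0]]
[[3,15],[8,0],[14,2],[15,4],[30,20],[48,0]]
[[3,15],[8,0],[9,8],[11,0],[14,2],[15,4],[30,20],[48,0]]
[[3,15],[8,0],[9,8],[11,0],[14,2],[15,4],[30,20],[48,0]]
[[3,15],[8,0],[9,8],[11,0],[14,2],[15,4],[30,20],[48,0]]
[[3,15],[8,0],[9,8],[11,0],[14,2],[15,4],[30,20],[50,0]]
[[3,15],[8,0],[9,8],[11,0],[14,2],[15,4],[30,20],[50,0]]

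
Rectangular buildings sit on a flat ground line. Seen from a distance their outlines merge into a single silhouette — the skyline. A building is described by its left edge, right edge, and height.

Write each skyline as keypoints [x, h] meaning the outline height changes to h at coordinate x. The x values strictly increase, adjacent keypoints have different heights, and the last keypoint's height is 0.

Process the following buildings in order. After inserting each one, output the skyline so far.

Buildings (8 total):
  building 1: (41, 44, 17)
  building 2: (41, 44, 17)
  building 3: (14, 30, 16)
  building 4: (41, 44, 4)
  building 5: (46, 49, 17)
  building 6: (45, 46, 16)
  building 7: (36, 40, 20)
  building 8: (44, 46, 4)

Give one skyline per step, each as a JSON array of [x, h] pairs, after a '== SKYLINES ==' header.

== SKYLINES ==
[[41,17],[44,0]]
[[41,17],[44,0]]
[[14,16],[30,0],[41,17],[44,0]]
[[14,16],[30,0],[41,17],[44,0]]
[[14,16],[30,0],[41,17],[44,0],[46,17],[49,0]]
[[14,16],[30,0],[41,17],[44,0],[45,16],[46,17],[49,0]]
[[14,16],[30,0],[36,20],[40,0],[41,17],[44,0],[45,16],[46,17],[49,0]]
[[14,16],[30,0],[36,20],[40,0],[41,17],[44,4],[45,16],[46,17],[49,0]]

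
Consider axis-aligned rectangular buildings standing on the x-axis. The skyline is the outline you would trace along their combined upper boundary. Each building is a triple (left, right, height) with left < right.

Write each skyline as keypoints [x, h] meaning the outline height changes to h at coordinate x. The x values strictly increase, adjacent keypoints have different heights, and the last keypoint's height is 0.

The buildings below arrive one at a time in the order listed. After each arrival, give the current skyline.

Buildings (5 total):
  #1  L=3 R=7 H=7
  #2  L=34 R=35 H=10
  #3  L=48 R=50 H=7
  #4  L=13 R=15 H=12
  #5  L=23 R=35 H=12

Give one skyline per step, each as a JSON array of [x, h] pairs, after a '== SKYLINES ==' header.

== SKYLINES ==
[[3,7],[7,0]]
[[3,7],[7,0],[34,10],[35,0]]
[[3,7],[7,0],[34,10],[35,0],[48,7],[50,0]]
[[3,7],[7,0],[13,12],[15,0],[34,10],[35,0],[48,7],[50,0]]
[[3,7],[7,0],[13,12],[15,0],[23,12],[35,0],[48,7],[50,0]]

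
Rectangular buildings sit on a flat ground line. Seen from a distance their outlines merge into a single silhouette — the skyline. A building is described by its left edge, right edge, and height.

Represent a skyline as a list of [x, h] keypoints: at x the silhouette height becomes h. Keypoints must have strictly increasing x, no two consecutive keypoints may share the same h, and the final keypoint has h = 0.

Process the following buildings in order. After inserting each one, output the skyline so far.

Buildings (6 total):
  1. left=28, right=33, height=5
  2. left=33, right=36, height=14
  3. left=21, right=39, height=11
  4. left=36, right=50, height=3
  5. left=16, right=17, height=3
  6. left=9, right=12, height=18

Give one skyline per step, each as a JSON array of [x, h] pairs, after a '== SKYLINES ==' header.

== SKYLINES ==
[[28,5],[33,0]]
[[28,5],[33,14],[36,0]]
[[21,11],[33,14],[36,11],[39,0]]
[[21,11],[33,14],[36,11],[39,3],[50,0]]
[[16,3],[17,0],[21,11],[33,14],[36,11],[39,3],[50,0]]
[[9,18],[12,0],[16,3],[17,0],[21,11],[33,14],[36,11],[39,3],[50,0]]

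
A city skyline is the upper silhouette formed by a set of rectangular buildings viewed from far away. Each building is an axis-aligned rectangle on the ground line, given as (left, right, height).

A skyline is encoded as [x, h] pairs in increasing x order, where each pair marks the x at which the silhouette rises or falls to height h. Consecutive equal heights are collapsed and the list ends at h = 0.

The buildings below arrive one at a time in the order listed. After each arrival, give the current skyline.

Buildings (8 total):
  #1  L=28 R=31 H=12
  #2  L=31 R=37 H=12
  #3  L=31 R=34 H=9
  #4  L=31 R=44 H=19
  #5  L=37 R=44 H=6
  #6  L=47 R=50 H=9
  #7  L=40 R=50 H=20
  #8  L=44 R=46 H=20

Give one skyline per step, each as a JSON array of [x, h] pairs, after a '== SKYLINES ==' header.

== SKYLINES ==
[[28,12],[31,0]]
[[28,12],[37,0]]
[[28,12],[37,0]]
[[28,12],[31,19],[44,0]]
[[28,12],[31,19],[44,0]]
[[28,12],[31,19],[44,0],[47,9],[50,0]]
[[28,12],[31,19],[40,20],[50,0]]
[[28,12],[31,19],[40,20],[50,0]]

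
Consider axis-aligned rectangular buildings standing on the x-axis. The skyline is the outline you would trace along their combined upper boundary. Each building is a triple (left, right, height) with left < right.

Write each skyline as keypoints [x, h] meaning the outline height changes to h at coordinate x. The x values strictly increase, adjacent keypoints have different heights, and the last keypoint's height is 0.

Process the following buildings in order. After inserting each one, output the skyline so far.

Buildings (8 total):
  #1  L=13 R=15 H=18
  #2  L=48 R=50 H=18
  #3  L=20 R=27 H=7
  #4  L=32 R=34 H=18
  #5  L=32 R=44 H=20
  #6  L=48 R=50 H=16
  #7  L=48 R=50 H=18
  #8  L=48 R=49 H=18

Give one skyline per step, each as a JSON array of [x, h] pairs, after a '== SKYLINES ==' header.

== SKYLINES ==
[[13,18],[15,0]]
[[13,18],[15,0],[48,18],[50,0]]
[[13,18],[15,0],[20,7],[27,0],[48,18],[50,0]]
[[13,18],[15,0],[20,7],[27,0],[32,18],[34,0],[48,18],[50,0]]
[[13,18],[15,0],[20,7],[27,0],[32,20],[44,0],[48,18],[50,0]]
[[13,18],[15,0],[20,7],[27,0],[32,20],[44,0],[48,18],[50,0]]
[[13,18],[15,0],[20,7],[27,0],[32,20],[44,0],[48,18],[50,0]]
[[13,18],[15,0],[20,7],[27,0],[32,20],[44,0],[48,18],[50,0]]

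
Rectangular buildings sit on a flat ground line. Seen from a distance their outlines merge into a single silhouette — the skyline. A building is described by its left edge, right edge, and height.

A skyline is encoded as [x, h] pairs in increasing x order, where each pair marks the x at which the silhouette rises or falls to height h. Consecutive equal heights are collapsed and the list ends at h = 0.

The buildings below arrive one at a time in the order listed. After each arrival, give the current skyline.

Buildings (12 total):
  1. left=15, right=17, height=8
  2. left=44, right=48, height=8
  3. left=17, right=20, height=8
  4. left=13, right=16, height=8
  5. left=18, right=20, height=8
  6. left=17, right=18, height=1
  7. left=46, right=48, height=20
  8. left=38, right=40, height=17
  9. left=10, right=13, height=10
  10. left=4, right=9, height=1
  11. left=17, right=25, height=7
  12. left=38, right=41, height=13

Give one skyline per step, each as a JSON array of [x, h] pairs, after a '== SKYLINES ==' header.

== SKYLINES ==
[[15,8],[17,0]]
[[15,8],[17,0],[44,8],[48,0]]
[[15,8],[20,0],[44,8],[48,0]]
[[13,8],[20,0],[44,8],[48,0]]
[[13,8],[20,0],[44,8],[48,0]]
[[13,8],[20,0],[44,8],[48,0]]
[[13,8],[20,0],[44,8],[46,20],[48,0]]
[[13,8],[20,0],[38,17],[40,0],[44,8],[46,20],[48,0]]
[[10,10],[13,8],[20,0],[38,17],[40,0],[44,8],[46,20],[48,0]]
[[4,1],[9,0],[10,10],[13,8],[20,0],[38,17],[40,0],[44,8],[46,20],[48,0]]
[[4,1],[9,0],[10,10],[13,8],[20,7],[25,0],[38,17],[40,0],[44,8],[46,20],[48,0]]
[[4,1],[9,0],[10,10],[13,8],[20,7],[25,0],[38,17],[40,13],[41,0],[44,8],[46,20],[48,0]]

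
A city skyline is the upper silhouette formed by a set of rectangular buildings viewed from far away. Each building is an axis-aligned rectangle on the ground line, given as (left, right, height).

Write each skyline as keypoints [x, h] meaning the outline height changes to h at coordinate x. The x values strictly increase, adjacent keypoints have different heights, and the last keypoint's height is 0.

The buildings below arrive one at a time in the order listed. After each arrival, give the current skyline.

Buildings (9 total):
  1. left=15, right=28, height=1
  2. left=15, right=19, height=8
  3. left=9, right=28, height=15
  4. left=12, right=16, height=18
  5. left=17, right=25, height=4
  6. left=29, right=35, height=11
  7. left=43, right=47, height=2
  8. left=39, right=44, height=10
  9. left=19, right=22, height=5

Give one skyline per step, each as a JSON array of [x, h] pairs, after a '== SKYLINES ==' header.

== SKYLINES ==
[[15,1],[28,0]]
[[15,8],[19,1],[28,0]]
[[9,15],[28,0]]
[[9,15],[12,18],[16,15],[28,0]]
[[9,15],[12,18],[16,15],[28,0]]
[[9,15],[12,18],[16,15],[28,0],[29,11],[35,0]]
[[9,15],[12,18],[16,15],[28,0],[29,11],[35,0],[43,2],[47,0]]
[[9,15],[12,18],[16,15],[28,0],[29,11],[35,0],[39,10],[44,2],[47,0]]
[[9,15],[12,18],[16,15],[28,0],[29,11],[35,0],[39,10],[44,2],[47,0]]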